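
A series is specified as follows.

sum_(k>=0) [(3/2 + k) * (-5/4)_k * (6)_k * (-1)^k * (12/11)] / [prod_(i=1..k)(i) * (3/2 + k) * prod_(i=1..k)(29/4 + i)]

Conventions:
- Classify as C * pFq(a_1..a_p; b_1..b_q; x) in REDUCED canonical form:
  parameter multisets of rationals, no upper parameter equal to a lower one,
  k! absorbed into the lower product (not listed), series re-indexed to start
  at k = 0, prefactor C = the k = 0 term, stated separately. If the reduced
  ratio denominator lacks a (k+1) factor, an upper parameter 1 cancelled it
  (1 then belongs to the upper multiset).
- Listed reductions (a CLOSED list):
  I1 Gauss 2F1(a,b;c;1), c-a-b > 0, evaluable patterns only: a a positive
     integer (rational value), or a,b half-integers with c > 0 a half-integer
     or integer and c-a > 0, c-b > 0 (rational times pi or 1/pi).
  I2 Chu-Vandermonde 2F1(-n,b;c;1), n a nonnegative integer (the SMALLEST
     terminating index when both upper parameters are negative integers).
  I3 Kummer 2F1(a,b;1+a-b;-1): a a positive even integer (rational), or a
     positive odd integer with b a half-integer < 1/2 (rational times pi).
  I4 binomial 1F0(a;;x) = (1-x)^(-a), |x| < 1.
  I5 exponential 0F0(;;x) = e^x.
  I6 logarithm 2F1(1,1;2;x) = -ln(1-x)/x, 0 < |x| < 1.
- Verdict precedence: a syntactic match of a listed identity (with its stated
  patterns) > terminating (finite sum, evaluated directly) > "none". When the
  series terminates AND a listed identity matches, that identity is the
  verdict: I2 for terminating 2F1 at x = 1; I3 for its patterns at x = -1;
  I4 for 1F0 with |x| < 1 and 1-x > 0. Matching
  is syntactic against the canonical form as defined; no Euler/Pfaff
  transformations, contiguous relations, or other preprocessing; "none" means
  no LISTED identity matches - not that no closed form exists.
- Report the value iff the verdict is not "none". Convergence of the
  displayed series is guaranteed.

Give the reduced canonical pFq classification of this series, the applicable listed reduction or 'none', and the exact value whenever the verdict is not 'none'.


Reduced: x = -1, 2F1, upper = {-5/4, 6}, lower = {33/4}, C = 12/11. Verdict at x = -1: Kummer's theorem (I3) matches (x = -1; c = 33/4 equals 1+a-b for upper {-5/4, 6}: listed pattern). Hence: 3045/1408.

The tell: x = (-1) and the lower running product (prefactor 12/11) is a rising factorial.
Ratio: r(k) = (-1) * (k-5/4) (k+6) / [(k+33/4) (k+1)] - rational in k. x = (-1); t_0 = 12/11; negate the roots.


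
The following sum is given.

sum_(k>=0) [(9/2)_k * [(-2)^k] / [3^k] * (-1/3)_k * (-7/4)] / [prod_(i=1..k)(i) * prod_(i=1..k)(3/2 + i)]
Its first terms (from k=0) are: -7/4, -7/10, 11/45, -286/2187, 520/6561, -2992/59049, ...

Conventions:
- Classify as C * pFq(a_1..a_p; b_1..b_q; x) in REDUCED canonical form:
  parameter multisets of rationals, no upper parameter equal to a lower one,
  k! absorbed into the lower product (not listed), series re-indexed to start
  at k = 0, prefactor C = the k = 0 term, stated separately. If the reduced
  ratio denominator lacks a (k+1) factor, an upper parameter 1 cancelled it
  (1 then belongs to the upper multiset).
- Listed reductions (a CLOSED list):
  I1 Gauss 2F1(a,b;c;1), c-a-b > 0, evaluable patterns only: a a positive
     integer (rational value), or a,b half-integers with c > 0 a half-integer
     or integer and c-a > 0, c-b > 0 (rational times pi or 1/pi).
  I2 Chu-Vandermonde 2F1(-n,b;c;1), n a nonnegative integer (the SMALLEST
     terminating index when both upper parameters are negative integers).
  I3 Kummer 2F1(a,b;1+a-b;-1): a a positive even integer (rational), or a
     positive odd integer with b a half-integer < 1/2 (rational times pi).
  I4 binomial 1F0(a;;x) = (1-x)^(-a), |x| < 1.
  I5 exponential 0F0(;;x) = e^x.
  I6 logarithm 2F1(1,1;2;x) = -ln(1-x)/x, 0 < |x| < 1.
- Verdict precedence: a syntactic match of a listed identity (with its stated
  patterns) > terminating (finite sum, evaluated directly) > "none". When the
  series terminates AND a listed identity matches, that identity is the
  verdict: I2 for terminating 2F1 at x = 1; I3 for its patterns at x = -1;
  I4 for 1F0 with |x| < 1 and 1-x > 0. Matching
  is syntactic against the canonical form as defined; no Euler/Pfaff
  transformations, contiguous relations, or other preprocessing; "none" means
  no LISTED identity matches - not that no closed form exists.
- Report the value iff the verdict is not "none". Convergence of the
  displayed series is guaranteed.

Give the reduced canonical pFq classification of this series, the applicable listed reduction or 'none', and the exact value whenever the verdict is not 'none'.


Reduced: x = -2/3, 2F1, upper = {-1/3, 9/2}, lower = {5/2}, C = -7/4. Verdict: none - at argument -2/3 the multisets {-1/3, 9/2} ; {5/2} match no listed identity.

First insight: x = (-2/3) and the two geometric factors (prefactor -7/4) combine into one argument.
Adjacent-term ratio: r(k) = (-2/3) * (k-1/3) (k+9/2) / [(k+5/2) (k+1)] - rational in k, leading ratio (-2/3); with t_0 = -7/4, classification follows.


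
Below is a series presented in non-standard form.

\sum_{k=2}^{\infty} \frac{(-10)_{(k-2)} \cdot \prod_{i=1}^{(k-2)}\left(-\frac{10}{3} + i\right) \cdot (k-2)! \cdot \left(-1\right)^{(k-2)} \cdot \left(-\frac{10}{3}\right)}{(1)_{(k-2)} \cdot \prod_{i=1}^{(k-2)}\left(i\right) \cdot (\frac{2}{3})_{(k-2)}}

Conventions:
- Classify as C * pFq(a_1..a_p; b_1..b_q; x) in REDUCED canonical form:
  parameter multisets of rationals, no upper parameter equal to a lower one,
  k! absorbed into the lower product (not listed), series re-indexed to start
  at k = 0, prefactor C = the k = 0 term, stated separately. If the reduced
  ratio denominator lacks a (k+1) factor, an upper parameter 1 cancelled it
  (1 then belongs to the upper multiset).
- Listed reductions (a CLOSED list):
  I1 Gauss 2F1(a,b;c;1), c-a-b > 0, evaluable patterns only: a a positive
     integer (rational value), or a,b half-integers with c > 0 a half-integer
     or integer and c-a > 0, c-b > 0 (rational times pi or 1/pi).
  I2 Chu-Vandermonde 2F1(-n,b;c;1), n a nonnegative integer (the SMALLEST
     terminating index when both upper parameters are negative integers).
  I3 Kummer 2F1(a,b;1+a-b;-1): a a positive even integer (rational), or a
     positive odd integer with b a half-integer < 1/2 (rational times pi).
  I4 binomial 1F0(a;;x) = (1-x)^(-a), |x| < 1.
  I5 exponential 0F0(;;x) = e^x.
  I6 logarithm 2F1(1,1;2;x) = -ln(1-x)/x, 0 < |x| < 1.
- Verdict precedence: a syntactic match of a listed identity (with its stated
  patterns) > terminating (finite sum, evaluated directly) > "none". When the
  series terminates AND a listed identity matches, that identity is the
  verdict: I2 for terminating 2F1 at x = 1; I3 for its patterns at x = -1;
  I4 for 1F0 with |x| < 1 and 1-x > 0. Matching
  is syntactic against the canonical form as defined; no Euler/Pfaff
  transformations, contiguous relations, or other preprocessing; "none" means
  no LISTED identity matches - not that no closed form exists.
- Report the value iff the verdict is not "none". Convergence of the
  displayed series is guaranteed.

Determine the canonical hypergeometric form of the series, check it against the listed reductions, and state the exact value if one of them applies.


Classification (C = -\frac{10}{3}): 2F1 with upper {-10, -\frac{7}{3}}, lower {\frac{2}{3}}, argument x = -1. Verdict: terminating - upper parameter -10 makes this a finite sum (last index 10), evaluated exactly. Exact value: -\frac{450301480}{4864431}.

Structural cue: with t_0 = -\frac{10}{3}, the product of the first k integers (C = -10/3) is k!.
Consecutive-term ratio: r(k) = -1 * (k-10) (k-\frac{7}{3}) / [(k+\frac{2}{3}) (k+1)] - poly over poly, x = -1 from leading terms; C = -\frac{10}{3} at k = 0.


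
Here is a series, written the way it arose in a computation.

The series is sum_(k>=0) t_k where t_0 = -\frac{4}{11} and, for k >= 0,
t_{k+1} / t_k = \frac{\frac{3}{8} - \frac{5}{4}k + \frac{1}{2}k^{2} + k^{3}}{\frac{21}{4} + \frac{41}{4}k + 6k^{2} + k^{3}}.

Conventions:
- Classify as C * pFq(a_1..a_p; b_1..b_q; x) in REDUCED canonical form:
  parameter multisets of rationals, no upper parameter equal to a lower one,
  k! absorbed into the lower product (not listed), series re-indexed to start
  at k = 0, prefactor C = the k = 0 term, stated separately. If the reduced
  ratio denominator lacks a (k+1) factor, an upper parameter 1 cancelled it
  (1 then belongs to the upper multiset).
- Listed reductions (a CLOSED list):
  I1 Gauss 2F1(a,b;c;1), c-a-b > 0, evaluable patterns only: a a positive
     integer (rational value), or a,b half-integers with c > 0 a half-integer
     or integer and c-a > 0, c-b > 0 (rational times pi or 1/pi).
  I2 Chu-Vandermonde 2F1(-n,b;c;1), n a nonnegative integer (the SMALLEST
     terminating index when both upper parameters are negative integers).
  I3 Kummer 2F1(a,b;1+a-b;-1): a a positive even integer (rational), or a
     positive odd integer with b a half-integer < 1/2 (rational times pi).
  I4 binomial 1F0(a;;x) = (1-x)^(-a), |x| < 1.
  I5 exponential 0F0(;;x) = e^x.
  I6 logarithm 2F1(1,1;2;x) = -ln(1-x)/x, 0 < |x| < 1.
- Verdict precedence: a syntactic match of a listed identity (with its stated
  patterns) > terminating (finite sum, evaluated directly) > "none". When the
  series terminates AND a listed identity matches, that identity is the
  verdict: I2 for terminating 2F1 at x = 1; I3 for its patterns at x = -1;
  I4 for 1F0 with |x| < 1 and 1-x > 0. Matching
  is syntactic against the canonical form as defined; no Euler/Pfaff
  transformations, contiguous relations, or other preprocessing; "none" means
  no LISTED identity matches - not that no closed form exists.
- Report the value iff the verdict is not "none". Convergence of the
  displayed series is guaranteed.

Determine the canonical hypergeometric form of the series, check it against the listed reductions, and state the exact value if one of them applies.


Classification (C = -\frac{4}{11}): 2F1 with upper {-\frac{1}{2}, -\frac{1}{2}}, lower {\frac{7}{2}}, argument x = 1. Verdict (x = 1): the half-integer Gauss pattern (I1) applies (x = 1; upper {-\frac{1}{2}, -\frac{1}{2}} half-integers, c = \frac{7}{2} in the evaluable pattern). Sum: \left(-\frac{175}{1408}\right) \cdot \pi.

Structural cue: with t_0 = -\frac{4}{11}, roots of the ratio polynomials (C = -4/11) are the negated parameters.
Step ratio: r(k) = 1 * (k-\frac{1}{2}) (k-\frac{1}{2}) / [(k+\frac{7}{2}) (k+1)] - rational in k, leading ratio 1; with t_0 = -\frac{4}{11}, classification follows.


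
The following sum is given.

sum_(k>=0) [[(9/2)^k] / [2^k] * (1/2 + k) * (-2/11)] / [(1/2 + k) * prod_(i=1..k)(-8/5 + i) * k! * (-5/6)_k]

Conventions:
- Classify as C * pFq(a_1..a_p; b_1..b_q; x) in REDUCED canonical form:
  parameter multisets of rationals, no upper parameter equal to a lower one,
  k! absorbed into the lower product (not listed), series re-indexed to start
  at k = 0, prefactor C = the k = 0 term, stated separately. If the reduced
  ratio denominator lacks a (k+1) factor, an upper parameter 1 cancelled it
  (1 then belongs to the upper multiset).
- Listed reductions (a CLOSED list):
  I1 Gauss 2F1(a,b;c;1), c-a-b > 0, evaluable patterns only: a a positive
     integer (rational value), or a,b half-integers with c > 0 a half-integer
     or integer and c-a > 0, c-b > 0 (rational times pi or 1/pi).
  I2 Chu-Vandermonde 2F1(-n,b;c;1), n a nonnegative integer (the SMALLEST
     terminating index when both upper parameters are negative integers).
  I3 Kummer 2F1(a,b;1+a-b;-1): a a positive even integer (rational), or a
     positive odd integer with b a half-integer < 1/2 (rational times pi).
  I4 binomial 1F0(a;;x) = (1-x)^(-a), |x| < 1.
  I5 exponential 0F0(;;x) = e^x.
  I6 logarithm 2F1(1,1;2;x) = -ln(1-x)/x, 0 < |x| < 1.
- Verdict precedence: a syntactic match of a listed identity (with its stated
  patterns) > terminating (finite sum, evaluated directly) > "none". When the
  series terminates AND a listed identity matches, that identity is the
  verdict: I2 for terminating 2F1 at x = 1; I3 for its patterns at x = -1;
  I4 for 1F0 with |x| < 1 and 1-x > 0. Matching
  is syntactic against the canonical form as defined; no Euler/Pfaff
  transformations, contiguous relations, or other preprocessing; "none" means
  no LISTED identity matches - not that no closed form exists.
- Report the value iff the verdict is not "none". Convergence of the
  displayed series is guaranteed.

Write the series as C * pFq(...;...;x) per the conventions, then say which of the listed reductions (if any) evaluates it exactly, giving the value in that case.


Key observation: t_0 being -2/11, the two k-th powers (C = -2/11) combine into one argument.
Ratio: r(k) = (9/4) * 1 / [(k-5/6) (k-3/5) (k+1)] - rational in k. x = (9/4); t_0 = -2/11; negate the roots.

Prefactor -2/11, argument 9/4: 0F2 with upper {-} over lower {-5/6, -3/5}. Verdict: none (x = 9/4): each listed identity misses the multisets {-} ; {-5/6, -3/5}.


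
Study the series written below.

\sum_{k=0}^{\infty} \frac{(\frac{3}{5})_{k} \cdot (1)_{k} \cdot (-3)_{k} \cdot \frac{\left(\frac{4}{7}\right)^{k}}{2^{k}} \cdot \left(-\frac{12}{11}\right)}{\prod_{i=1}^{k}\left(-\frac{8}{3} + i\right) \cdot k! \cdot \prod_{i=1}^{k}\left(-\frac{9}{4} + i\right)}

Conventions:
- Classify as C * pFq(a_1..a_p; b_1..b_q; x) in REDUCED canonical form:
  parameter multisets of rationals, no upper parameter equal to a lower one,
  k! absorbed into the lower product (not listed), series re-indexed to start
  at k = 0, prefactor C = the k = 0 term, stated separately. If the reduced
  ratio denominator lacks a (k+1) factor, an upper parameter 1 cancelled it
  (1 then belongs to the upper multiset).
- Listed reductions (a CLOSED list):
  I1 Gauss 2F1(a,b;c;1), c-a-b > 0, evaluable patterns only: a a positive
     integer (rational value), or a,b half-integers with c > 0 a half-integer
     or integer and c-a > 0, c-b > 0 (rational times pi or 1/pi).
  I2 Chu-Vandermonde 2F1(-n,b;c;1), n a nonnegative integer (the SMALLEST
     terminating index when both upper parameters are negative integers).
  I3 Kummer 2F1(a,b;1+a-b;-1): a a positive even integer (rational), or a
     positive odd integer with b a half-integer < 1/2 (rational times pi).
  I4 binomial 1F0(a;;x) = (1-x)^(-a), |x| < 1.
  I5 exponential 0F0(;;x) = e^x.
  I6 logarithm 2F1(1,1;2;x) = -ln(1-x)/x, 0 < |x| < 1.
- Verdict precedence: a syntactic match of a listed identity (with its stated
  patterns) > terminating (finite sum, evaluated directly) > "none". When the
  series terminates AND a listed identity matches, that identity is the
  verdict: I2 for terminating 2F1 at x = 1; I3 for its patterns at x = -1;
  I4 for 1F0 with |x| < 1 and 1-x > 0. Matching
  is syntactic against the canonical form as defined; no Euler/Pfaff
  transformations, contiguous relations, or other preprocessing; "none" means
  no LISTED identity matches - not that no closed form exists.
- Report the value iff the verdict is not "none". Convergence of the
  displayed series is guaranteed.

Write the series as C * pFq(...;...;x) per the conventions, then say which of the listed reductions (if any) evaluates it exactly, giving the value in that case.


The tell: t_0 = -\frac{12}{11} here, and the lower running product (prefactor -12/11) is a rising factorial.
Adjacent-term ratio: r(k) = \frac{2}{7} * (k-3) (k+\frac{3}{5}) (k+1) / [(k-\frac{5}{3}) (k-\frac{5}{4}) (k+1)] - rational in k. x = \frac{2}{7}; t_0 = -\frac{12}{11}; negate the roots.

The series (x = \frac{2}{7}) is 3F2: upper {-3, \frac{3}{5}, 1}, lower {-\frac{5}{3}, -\frac{5}{4}}, prefactor -\frac{12}{11}. Verdict: terminating. (-3)_k vanishes past k = 3, leaving a 4-term sum, computed directly. Value: \frac{24651516}{11790625}.


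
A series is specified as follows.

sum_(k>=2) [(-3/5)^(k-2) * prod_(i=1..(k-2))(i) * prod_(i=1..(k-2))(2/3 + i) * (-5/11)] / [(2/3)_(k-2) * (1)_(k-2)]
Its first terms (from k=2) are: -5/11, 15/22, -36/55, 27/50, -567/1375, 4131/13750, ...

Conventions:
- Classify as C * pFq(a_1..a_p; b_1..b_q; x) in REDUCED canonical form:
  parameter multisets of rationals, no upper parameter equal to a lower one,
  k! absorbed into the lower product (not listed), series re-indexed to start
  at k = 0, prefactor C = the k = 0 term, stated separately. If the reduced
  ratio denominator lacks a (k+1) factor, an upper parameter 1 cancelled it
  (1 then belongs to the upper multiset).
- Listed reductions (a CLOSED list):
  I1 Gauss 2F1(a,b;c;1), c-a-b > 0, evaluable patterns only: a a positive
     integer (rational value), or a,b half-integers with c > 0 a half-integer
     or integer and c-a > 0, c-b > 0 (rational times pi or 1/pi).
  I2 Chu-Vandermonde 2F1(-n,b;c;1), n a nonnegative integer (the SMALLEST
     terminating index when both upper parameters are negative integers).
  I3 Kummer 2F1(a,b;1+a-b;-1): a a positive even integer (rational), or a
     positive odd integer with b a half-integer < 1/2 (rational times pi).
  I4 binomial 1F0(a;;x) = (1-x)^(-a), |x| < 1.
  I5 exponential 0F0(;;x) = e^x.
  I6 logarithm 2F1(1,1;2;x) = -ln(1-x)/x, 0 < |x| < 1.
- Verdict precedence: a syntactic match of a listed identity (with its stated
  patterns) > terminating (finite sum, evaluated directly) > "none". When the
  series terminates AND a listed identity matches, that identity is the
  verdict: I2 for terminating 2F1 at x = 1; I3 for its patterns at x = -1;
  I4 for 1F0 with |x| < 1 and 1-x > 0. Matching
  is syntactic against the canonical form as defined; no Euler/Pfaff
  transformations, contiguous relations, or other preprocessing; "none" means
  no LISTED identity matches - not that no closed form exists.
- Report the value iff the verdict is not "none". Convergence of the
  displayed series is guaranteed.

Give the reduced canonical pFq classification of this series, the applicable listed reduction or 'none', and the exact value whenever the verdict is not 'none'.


This is -5/11 * 2F1(1, 5/3; 2/3; -3/5) in reduced canonical form. Verdict: no listed reduction: x = -3/5 and upper {1, 5/3} fail every I1-I6 pattern.

Key step: with t_0 = -5/11, the running product (prefactor -5/11) telescopes to a rising factorial.
Consecutive-term ratio: r(k) = (-3/5) * (k+1) (k+5/3) / [(k+2/3) (k+1)] - rational in k, leading ratio (-3/5); with t_0 = -5/11, classification follows.


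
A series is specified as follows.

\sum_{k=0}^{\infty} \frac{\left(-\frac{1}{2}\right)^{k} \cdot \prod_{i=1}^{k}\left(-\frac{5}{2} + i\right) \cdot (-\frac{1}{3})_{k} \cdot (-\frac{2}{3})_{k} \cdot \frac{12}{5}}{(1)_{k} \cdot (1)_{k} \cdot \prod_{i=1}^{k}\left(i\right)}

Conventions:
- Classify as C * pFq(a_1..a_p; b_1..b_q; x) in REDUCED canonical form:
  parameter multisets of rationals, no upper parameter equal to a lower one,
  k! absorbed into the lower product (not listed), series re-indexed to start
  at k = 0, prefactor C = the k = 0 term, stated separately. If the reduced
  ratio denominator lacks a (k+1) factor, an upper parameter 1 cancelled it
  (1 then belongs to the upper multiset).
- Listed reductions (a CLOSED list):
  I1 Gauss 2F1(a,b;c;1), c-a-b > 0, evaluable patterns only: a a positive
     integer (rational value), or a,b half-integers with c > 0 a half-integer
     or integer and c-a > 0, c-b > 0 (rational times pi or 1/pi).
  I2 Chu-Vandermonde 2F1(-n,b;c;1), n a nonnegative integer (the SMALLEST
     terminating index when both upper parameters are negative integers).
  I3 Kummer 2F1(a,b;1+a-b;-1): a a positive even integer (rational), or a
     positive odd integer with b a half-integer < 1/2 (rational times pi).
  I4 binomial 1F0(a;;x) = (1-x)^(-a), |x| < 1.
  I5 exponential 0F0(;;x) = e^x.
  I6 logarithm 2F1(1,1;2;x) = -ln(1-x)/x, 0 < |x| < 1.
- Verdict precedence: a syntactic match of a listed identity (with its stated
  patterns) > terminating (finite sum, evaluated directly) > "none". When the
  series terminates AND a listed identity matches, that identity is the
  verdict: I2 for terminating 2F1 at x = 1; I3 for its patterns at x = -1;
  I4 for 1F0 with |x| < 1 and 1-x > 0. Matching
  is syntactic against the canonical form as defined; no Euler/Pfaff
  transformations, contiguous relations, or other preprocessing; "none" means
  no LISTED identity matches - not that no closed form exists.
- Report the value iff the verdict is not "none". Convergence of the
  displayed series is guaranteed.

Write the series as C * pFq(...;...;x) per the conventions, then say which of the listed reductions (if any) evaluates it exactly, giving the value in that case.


x = -\frac{1}{2} here; the reduced form reads 3F2, upper {-\frac{3}{2}, -\frac{2}{3}, -\frac{1}{3}}, lower {1, 1}, C = \frac{12}{5}. Verdict: none. Every listed pattern misses the 3F2 form at -\frac{1}{2}, upper {-\frac{3}{2}, -\frac{2}{3}, -\frac{1}{3}}.

Key observation: t_0 being \frac{12}{5}, the running product (C = 12/5, x = -1/2) telescopes to a rising factorial.
Step ratio: r(k) = -\frac{1}{2} * (k-\frac{3}{2}) (k-\frac{2}{3}) (k-\frac{1}{3}) / [(k+1) (k+1) (k+1)] - rational in k. x = -\frac{1}{2}; t_0 = \frac{12}{5}; negate the roots.


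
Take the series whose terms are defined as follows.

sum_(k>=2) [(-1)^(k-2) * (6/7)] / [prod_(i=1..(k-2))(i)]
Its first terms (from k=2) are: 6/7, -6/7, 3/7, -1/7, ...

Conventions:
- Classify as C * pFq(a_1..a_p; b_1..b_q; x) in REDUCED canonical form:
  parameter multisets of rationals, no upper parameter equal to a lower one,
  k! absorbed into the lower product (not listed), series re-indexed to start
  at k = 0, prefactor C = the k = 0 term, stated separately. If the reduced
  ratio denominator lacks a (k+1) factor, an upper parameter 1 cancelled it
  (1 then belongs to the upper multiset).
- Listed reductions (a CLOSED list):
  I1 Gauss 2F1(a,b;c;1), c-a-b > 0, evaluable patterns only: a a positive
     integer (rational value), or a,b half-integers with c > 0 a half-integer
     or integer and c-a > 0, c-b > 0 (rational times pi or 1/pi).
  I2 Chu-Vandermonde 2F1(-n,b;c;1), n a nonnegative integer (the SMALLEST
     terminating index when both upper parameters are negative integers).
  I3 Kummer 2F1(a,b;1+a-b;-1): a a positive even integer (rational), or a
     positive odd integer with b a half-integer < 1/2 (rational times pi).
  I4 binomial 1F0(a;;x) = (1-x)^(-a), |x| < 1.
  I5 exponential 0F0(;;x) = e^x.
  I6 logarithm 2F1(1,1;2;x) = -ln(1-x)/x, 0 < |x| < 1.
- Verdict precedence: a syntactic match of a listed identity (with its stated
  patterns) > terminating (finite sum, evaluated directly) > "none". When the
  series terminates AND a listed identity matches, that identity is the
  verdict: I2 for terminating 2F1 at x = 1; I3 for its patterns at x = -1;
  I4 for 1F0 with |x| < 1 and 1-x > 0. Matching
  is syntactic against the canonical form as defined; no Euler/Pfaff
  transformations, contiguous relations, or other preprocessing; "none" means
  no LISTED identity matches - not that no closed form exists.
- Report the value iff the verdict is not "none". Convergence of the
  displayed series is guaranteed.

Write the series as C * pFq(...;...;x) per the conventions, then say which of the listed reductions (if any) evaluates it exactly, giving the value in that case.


Classification (C = 6/7): 0F0 with upper {-}, lower {-}, argument x = -1. Verdict: this is exponential (I5) (the 0F0 exponential series at x = -1). Its exact value is (6/7) * e^(-1).

Key step: t_0 = 6/7 here, and the product of the first k integers (C = 6/7) is k!.
Adjacent-term ratio: r(k) = (-1) * 1 / [(k+1)] - rational in k. x = (-1); t_0 = 6/7; negate the roots.


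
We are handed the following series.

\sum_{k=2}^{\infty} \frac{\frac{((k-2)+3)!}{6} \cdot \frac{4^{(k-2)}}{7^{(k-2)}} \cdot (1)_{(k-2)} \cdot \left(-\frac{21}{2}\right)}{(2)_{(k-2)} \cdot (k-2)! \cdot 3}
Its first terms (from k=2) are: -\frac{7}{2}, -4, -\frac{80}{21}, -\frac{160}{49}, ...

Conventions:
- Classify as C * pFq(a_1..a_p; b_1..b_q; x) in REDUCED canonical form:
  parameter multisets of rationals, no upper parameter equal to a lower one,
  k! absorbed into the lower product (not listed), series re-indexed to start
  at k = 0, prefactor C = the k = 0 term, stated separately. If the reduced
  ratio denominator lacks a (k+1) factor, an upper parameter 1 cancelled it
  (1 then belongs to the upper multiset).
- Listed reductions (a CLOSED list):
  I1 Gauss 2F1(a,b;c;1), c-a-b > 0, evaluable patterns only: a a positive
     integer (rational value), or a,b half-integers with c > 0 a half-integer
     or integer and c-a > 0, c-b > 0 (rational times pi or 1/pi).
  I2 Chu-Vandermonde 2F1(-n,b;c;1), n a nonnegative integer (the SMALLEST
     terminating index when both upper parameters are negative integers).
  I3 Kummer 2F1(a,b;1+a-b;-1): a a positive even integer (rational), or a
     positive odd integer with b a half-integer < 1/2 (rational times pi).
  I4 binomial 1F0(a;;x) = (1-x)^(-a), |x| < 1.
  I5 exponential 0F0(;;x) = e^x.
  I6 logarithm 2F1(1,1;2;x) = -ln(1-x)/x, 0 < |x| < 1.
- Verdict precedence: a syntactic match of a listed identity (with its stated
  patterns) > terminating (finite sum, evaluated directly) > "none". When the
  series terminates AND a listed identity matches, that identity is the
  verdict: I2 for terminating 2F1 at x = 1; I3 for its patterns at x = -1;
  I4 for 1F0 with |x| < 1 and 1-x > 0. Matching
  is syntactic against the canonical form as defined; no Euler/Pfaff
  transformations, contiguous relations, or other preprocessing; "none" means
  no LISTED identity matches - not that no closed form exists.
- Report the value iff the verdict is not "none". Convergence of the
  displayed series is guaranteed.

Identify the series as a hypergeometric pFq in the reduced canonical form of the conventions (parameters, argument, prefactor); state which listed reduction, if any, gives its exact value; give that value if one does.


With C = -\frac{7}{2}: the canonical form is 2F1(1, 4; 2; \frac{4}{7}). Verdict: none. A 2F1 with upper {1, 4} fits none of I1-I6 at x = \frac{4}{7}; the sum runs forever.

Key step: x = \frac{4}{7} and the factorial ratio (C = -7/2, x = 4/7) (k+a-1)!/(a-1)! is a rising factorial (a)_k.
Consecutive-term ratio: r(k) = \frac{4}{7} * (k+1) (k+4) / [(k+2) (k+1)] - poly over poly, x = \frac{4}{7} from leading terms; C = -\frac{7}{2} at k = 0.


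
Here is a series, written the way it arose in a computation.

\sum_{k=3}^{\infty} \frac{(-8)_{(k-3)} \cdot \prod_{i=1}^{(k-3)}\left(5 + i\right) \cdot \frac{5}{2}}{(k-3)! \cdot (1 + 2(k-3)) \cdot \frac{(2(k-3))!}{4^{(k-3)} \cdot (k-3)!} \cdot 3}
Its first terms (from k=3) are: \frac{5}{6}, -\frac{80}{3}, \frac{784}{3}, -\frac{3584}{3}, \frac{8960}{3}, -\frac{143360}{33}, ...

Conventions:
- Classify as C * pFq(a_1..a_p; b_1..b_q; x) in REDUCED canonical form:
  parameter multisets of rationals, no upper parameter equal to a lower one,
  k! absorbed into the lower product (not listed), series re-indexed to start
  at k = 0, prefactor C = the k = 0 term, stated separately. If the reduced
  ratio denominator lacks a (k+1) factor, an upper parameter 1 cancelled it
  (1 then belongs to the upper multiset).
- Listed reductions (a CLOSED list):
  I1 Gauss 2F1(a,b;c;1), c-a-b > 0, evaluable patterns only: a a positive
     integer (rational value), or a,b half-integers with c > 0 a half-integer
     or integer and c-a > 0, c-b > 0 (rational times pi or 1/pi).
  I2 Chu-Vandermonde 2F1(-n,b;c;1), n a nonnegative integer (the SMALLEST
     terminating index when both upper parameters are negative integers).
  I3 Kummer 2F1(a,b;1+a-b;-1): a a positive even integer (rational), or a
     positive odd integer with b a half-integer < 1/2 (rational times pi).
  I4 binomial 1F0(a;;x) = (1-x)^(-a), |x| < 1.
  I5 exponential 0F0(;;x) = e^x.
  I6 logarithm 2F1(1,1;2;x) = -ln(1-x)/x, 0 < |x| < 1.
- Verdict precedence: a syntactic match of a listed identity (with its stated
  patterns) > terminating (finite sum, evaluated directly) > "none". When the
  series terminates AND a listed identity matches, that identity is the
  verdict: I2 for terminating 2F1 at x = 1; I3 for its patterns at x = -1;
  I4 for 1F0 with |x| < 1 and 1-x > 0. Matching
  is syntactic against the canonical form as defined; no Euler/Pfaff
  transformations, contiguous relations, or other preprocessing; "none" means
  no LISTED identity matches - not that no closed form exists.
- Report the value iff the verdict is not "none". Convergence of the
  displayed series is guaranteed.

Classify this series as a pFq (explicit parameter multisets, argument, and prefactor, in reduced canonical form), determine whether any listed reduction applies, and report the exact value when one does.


Classification (C = \frac{5}{6}): 2F1 with upper {-8, 6}, lower {\frac{3}{2}}, argument x = 1. Verdict: the Chu-Vandermonde identity I2 applies (terminating 2F1 at x = 1 with n = 8, b = 6, c = \frac{3}{2}). Its exact value is -\frac{5}{14586}.

Key step: t_0 = \frac{5}{6} here, and the lower (2k+1) factor (prefactor 5/6) shifts a half-integer Pochhammer.
Term ratio: r(k) = 1 * (k-8) (k+6) / [(k+\frac{3}{2}) (k+1)] - poly over poly, x = 1 from leading terms; C = \frac{5}{6} at k = 0.


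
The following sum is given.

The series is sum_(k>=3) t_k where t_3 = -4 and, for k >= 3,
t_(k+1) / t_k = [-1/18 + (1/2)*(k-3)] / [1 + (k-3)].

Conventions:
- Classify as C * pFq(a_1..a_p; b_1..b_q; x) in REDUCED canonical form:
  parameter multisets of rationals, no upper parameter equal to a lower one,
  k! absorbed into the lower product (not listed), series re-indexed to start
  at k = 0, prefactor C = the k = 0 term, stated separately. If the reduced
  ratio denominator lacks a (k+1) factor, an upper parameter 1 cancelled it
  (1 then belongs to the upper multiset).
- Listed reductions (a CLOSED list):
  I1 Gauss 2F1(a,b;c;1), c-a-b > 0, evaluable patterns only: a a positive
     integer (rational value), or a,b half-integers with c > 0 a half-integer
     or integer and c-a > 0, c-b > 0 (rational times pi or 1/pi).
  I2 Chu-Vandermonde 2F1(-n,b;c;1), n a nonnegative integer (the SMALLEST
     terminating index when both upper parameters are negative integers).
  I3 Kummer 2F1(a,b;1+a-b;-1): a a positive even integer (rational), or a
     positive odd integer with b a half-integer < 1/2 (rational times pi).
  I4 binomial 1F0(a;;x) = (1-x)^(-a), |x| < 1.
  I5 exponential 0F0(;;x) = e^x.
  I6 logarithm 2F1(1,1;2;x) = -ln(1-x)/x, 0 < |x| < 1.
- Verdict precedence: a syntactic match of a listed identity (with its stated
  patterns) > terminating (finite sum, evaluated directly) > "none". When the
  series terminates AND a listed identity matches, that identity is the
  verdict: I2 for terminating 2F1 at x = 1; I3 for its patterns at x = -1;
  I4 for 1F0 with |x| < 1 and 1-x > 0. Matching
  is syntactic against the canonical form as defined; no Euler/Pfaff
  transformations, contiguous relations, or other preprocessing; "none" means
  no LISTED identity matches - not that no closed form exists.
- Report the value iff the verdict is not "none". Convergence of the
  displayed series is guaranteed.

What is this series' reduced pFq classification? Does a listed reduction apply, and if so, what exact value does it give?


Reduced: x = 1/2, 1F0, upper = {-1/9}, lower = {-}, C = -4. Verdict at x = 1/2: the binomial series (I4) matches (the 1F0 binomial series: exponent 1/9, x = 1/2). Hence: (-4) * (1/2)^(1/9).

First insight: x = (1/2) and factor the ratio over Q (C = -4): negated roots = parameters.
Adjacent-term ratio: r(k) = (1/2) * (k-1/9) / [(k+1)] - rational in k, leading ratio (1/2); with t_0 = -4, classification follows.


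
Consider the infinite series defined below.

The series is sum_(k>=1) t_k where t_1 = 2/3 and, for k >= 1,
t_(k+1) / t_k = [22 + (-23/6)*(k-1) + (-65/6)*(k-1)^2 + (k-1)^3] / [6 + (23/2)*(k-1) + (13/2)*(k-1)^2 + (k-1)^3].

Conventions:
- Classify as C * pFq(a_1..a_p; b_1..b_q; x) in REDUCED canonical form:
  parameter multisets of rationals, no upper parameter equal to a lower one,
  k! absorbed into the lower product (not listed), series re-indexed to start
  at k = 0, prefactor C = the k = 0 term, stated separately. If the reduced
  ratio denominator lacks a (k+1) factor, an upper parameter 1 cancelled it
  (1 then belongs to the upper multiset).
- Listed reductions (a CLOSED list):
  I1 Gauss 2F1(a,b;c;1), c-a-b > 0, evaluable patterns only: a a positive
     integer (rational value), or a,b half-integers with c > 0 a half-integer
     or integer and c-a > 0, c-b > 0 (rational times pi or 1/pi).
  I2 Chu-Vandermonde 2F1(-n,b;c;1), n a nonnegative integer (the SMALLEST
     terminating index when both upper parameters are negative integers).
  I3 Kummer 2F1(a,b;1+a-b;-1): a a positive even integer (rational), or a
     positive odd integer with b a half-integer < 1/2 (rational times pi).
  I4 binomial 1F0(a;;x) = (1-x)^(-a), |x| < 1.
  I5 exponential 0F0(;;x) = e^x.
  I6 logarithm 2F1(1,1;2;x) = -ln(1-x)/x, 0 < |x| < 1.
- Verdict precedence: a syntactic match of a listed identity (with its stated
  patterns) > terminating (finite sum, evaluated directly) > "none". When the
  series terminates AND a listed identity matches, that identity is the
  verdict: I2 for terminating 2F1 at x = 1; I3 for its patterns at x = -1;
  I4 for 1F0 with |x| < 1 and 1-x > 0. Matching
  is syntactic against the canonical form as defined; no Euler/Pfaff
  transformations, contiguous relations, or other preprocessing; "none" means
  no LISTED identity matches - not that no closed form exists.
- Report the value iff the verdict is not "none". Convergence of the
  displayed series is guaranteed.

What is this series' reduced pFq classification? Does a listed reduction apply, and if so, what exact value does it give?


The tell: x = 1 and cancel k + 3/2 from the displayed ratio first; then C = 2/3, x = 1.
Ratio: r(k) = 1 * (k-11) (k-4/3) / [(k+4) (k+1)] - rational; roots negated = parameters, x = 1, C = 2/3.

The series (x = 1) is 2F1: upper {-11, -4/3}, lower {4}, prefactor 2/3. Verdict (x = 1): the Chu-Vandermonde identity I2 applies (terminating 2F1 at x = 1 with n = 11, b = -4/3, c = 4). Exact value: 14656228360/3917251611.


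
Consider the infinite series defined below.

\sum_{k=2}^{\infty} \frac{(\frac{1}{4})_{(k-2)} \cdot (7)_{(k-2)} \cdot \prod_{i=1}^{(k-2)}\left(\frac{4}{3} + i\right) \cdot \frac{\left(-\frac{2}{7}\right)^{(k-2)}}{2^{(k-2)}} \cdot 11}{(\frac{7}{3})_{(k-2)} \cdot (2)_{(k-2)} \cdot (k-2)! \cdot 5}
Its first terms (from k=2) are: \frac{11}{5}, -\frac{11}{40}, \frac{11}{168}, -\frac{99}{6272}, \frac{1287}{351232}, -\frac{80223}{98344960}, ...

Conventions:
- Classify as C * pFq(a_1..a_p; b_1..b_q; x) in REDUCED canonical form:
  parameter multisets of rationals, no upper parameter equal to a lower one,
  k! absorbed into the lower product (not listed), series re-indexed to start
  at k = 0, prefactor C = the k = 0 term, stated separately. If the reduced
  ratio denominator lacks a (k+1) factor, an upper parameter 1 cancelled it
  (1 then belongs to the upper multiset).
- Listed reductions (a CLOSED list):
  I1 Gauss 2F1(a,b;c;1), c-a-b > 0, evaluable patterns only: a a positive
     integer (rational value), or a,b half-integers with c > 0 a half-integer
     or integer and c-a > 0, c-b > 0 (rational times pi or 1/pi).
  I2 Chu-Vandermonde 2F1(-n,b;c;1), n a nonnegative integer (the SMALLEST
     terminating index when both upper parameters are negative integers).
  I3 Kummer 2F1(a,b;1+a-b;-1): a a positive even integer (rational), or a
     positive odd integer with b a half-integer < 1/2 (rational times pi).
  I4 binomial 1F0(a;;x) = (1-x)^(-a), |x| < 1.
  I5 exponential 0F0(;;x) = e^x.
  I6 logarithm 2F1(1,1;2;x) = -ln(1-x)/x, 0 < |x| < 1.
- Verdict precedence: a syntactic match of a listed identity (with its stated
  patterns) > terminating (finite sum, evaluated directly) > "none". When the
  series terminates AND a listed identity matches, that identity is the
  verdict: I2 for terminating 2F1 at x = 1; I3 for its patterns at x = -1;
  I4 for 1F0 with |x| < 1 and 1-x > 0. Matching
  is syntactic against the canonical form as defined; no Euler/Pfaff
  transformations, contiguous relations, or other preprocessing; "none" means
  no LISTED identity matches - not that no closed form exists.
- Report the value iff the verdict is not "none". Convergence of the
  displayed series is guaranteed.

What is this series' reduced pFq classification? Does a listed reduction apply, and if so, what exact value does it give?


At argument -\frac{1}{7}: a 2F1 with upper {\frac{1}{4}, 7}, lower {2}, scaled by C = \frac{11}{5}. Verdict: none. No listed pattern accepts 2F1(\frac{1}{4}, 7; 2; -\frac{1}{7}).

Key observation: x = -\frac{1}{7} and the parameter 7/3 appears in both the upper and lower lists and cancels.
Consecutive-term ratio: r(k) = -\frac{1}{7} * (k+\frac{1}{4}) (k+7) / [(k+2) (k+1)] - poly over poly, x = -\frac{1}{7} from leading terms; C = \frac{11}{5} at k = 0.


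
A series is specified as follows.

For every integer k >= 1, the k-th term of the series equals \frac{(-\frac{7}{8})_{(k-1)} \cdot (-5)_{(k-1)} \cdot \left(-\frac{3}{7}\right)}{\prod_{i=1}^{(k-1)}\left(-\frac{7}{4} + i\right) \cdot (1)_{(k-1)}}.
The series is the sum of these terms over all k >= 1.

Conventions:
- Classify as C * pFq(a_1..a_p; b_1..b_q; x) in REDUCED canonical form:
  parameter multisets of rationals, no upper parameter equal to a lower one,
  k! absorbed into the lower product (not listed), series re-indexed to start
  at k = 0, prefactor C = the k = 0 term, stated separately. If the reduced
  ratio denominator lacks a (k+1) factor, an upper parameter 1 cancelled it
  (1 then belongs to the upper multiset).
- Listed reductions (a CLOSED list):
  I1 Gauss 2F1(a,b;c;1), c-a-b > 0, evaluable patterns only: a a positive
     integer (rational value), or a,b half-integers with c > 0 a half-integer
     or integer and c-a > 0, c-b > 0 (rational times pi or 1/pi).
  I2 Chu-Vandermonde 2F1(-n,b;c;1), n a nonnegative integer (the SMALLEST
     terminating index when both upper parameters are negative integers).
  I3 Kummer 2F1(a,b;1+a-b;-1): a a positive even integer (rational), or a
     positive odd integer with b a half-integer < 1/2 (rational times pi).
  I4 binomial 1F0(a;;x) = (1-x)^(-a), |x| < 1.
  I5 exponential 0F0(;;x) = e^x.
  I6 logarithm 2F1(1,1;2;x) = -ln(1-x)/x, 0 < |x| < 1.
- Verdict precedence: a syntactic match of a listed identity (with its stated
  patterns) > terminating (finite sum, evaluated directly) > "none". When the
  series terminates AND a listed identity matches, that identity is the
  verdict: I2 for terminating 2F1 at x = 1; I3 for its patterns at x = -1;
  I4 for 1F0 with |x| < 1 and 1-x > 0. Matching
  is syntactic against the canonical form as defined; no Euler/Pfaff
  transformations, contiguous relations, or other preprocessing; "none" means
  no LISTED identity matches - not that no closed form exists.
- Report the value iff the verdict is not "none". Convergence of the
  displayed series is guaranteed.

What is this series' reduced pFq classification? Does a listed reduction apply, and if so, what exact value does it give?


This is -\frac{3}{7} * 2F1(-5, -\frac{7}{8}; -\frac{3}{4}; 1) in reduced canonical form. Verdict: Chu-Vandermonde (I2) applies (terminating 2F1 at x = 1 with n = 5, b = -7/8, c = -\frac{3}{4}). Value: \frac{2805}{2912}.

First insight: x = 1 and (1)_k (C = -3/7, x = 1) is k! itself.
Consecutive-term ratio: r(k) = 1 * (k-5) (k-\frac{7}{8}) / [(k-\frac{3}{4}) (k+1)] - rational in k, leading ratio 1; with t_0 = -\frac{3}{7}, classification follows.


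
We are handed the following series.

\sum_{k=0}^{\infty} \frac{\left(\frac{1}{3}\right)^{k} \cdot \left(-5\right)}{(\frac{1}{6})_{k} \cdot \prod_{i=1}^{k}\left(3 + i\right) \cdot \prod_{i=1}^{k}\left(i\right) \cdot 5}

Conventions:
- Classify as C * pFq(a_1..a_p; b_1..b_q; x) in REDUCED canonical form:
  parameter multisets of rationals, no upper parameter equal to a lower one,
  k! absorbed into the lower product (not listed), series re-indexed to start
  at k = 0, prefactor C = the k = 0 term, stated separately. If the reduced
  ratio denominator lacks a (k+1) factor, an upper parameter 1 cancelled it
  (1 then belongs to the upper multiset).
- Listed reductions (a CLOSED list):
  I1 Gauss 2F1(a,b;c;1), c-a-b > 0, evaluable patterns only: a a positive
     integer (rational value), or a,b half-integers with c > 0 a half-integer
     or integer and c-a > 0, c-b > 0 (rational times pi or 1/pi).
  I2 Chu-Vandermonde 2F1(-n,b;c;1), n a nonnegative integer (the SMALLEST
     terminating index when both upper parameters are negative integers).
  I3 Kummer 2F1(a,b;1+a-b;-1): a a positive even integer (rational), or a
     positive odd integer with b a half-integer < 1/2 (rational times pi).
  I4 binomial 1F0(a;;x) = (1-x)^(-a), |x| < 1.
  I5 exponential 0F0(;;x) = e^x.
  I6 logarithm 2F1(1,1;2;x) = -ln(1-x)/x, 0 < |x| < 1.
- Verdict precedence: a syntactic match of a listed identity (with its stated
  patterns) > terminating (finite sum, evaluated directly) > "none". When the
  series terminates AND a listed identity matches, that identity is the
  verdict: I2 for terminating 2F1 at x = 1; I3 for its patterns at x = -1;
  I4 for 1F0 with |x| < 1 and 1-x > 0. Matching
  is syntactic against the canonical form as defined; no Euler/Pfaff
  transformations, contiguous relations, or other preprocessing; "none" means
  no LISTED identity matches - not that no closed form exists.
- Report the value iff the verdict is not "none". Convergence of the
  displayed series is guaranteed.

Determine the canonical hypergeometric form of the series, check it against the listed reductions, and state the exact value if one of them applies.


x = \frac{1}{3} here; the reduced form reads 0F2, upper {-}, lower {\frac{1}{6}, 4}, C = -1. Verdict: none. Every listed pattern misses the 0F2 form at \frac{1}{3}, upper {-}.

First insight: t_0 being -1, the constant factors (C = -1, x = 1/3) combine into one prefactor.
Step ratio: r(k) = \frac{1}{3} * 1 / [(k+\frac{1}{6}) (k+4) (k+1)] - rational in k. x = \frac{1}{3}; t_0 = -1; negate the roots.
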